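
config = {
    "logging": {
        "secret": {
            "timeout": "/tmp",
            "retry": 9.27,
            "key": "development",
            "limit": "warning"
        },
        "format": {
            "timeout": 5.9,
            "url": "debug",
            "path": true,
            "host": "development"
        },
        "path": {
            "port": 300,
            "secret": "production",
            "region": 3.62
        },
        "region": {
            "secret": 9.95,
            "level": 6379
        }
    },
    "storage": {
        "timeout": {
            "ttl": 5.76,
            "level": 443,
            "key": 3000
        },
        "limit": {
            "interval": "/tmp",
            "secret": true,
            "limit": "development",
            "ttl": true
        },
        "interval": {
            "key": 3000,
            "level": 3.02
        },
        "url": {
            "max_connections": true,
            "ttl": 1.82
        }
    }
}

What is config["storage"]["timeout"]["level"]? 443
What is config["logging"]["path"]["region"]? 3.62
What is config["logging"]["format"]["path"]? True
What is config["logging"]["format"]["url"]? "debug"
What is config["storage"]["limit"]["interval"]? "/tmp"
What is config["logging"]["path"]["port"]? 300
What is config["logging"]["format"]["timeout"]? 5.9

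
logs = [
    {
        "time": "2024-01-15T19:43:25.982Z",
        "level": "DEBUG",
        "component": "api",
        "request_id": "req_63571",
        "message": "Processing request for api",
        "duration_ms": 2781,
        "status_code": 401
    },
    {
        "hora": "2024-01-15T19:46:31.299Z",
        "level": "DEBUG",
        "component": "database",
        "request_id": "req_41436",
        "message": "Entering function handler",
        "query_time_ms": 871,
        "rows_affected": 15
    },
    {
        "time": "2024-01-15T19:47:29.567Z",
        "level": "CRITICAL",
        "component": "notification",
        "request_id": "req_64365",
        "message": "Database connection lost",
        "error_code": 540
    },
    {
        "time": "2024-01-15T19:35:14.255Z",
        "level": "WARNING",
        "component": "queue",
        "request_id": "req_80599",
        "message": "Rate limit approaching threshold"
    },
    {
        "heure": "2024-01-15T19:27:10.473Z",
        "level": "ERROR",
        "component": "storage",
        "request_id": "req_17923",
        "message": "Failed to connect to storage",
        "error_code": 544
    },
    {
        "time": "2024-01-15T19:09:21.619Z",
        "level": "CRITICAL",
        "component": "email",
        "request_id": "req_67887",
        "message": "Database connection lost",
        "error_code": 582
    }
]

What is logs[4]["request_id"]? "req_17923"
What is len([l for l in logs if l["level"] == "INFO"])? 0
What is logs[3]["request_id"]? "req_80599"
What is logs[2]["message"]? "Database connection lost"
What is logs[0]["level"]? "DEBUG"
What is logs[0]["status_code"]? 401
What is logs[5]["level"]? "CRITICAL"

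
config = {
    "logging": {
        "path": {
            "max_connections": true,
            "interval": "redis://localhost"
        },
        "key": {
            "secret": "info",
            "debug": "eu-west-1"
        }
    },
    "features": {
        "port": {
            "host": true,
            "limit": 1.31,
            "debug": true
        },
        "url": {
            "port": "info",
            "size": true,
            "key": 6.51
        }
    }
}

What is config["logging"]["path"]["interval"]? "redis://localhost"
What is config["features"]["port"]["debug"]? True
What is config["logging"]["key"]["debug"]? "eu-west-1"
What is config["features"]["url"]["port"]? "info"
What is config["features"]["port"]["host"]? True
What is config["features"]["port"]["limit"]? 1.31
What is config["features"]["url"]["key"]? 6.51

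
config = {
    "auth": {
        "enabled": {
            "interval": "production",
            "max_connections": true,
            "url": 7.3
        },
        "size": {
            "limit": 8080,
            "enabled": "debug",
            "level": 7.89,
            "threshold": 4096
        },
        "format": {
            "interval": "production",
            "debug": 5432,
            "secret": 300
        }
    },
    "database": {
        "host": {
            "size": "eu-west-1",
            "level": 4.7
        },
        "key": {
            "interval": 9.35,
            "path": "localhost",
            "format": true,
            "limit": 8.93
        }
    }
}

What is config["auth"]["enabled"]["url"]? 7.3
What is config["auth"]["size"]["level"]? 7.89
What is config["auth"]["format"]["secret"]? 300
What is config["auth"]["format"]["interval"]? "production"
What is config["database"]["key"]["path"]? "localhost"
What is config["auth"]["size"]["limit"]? 8080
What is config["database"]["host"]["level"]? 4.7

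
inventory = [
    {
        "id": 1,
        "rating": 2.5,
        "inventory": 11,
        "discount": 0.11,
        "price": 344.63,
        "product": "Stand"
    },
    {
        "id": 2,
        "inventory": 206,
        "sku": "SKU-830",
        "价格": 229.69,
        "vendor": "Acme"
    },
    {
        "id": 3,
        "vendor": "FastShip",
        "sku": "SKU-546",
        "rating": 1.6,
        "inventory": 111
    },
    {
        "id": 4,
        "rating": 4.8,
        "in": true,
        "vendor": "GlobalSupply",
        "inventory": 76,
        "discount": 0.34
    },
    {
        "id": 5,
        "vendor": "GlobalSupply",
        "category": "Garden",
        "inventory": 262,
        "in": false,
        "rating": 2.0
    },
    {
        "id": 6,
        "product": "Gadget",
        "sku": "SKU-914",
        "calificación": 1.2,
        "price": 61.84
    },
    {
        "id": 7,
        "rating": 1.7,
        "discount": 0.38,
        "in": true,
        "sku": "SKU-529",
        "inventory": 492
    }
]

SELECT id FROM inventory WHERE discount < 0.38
[1, 4]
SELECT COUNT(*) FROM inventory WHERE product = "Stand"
1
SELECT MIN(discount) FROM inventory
0.11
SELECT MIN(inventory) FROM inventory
11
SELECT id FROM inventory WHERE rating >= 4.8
[4]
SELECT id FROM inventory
[1, 2, 3, 4, 5, 6, 7]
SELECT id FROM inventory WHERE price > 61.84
[1]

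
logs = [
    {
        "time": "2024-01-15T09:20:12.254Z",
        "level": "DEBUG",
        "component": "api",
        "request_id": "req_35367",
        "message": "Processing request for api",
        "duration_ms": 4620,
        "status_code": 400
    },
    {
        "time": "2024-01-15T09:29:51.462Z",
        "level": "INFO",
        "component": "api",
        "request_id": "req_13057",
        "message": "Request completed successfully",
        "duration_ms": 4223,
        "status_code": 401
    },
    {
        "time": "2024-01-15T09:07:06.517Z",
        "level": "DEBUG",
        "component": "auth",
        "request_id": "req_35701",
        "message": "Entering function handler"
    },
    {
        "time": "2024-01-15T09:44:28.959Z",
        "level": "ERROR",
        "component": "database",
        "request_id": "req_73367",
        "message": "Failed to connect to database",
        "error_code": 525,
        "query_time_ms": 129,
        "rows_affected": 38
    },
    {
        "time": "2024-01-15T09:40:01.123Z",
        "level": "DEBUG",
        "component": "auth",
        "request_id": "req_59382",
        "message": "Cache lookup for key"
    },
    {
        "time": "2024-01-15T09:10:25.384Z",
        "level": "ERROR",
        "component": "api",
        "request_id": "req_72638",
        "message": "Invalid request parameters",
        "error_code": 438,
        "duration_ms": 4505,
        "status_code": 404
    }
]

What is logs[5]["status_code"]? 404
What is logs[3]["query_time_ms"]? 129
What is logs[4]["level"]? "DEBUG"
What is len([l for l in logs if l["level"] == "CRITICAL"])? 0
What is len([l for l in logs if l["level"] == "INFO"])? 1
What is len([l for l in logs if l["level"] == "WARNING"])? 0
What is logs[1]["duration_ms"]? 4223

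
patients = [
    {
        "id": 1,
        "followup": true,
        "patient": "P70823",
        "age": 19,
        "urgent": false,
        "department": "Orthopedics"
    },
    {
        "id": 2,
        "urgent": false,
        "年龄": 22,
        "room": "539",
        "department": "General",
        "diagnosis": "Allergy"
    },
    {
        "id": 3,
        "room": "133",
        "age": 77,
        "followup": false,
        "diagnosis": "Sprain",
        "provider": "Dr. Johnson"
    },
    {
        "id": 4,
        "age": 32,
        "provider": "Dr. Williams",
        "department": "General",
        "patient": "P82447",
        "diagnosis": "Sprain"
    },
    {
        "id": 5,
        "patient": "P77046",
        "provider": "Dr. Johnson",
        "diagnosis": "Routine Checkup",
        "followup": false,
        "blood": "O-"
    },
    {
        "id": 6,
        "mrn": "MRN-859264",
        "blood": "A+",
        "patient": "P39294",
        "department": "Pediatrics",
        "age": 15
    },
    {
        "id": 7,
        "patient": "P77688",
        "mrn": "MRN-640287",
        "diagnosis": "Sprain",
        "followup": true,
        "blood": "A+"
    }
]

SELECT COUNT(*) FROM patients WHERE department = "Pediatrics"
1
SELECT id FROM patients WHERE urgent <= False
[1, 2]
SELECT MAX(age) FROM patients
77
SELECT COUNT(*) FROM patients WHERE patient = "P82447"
1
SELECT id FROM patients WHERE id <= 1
[1]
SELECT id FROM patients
[1, 2, 3, 4, 5, 6, 7]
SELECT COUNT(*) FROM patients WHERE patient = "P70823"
1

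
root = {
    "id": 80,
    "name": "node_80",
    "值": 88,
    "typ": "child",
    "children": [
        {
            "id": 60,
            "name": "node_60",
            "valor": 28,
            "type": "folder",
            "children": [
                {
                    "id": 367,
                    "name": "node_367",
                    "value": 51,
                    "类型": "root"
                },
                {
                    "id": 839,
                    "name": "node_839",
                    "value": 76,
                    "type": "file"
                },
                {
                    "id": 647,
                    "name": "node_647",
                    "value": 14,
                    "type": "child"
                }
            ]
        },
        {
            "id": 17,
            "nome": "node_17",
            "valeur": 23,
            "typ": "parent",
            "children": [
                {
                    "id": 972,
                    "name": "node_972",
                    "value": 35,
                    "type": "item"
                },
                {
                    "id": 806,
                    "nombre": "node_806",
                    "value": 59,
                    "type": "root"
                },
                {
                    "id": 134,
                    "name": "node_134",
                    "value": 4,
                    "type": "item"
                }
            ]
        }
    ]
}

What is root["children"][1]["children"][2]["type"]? "item"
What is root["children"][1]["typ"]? "parent"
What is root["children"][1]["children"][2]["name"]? "node_134"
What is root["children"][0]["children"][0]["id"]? 367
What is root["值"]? 88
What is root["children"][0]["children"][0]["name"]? "node_367"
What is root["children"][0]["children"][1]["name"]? "node_839"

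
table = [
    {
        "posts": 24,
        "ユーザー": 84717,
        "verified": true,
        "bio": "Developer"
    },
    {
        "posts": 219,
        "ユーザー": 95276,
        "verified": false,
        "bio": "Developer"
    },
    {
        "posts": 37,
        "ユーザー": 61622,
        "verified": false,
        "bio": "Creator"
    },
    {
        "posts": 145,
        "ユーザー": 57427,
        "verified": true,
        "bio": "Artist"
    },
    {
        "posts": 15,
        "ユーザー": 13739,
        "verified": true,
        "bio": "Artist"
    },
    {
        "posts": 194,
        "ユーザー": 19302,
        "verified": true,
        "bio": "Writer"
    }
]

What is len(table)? 6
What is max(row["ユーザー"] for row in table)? 95276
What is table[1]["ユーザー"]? 95276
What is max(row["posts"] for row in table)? 219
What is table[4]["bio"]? "Artist"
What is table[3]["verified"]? True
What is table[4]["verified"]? True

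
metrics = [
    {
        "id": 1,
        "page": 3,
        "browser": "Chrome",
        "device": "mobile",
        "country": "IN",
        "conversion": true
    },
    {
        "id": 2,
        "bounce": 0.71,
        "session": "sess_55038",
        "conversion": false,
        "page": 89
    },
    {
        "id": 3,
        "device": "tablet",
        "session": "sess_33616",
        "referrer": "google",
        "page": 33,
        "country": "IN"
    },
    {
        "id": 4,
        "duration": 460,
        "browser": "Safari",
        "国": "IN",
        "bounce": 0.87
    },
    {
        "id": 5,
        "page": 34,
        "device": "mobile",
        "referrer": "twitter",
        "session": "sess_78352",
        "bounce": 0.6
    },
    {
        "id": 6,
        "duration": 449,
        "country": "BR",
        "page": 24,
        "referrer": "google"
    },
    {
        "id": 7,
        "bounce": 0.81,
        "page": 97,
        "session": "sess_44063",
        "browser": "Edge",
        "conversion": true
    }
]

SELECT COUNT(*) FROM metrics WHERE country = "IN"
2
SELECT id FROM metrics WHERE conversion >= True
[1, 7]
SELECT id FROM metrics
[1, 2, 3, 4, 5, 6, 7]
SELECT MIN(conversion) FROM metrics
False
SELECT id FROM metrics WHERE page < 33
[1, 6]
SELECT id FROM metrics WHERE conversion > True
[]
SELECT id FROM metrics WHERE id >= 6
[6, 7]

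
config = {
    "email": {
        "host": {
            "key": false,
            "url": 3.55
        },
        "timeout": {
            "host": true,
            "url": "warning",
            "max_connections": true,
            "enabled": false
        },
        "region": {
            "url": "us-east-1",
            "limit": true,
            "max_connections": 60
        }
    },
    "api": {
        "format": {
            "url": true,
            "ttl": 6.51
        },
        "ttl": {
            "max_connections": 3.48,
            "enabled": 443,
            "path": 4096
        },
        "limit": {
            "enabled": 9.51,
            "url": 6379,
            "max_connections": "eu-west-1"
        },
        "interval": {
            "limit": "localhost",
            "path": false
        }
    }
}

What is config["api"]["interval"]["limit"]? "localhost"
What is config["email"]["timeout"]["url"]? "warning"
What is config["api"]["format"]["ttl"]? 6.51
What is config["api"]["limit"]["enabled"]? 9.51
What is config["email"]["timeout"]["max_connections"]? True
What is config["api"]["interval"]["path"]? False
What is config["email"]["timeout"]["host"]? True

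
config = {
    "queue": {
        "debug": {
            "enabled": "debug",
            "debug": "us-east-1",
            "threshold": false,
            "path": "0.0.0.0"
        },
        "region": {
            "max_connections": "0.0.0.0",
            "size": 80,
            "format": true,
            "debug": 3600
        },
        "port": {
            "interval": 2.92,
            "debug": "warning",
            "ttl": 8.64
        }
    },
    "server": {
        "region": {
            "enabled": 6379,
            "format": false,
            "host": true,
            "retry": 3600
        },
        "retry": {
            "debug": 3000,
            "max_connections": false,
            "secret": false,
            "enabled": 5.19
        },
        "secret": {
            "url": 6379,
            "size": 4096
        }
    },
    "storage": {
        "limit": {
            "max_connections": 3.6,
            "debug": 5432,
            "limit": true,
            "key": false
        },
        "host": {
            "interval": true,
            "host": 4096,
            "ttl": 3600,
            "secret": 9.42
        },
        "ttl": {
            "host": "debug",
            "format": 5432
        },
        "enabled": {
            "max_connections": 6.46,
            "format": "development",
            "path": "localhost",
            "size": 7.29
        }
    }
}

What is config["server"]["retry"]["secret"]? False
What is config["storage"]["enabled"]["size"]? 7.29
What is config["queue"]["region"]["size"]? 80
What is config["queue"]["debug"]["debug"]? "us-east-1"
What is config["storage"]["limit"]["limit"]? True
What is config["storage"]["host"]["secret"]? 9.42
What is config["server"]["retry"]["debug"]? 3000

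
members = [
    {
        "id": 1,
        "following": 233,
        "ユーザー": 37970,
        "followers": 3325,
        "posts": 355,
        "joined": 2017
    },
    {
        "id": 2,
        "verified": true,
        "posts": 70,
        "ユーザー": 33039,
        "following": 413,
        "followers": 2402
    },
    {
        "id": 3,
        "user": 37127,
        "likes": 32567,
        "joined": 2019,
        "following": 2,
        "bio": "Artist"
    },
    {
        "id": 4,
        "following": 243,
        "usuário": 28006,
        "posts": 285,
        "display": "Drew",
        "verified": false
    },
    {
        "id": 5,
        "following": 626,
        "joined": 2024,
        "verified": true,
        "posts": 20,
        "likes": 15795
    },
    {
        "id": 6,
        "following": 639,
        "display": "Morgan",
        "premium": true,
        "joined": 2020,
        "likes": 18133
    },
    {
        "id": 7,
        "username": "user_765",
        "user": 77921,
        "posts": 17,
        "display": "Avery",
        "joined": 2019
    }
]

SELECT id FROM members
[1, 2, 3, 4, 5, 6, 7]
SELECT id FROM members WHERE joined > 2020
[5]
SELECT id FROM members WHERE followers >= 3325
[1]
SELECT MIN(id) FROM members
1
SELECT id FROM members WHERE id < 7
[1, 2, 3, 4, 5, 6]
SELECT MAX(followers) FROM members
3325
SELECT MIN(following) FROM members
2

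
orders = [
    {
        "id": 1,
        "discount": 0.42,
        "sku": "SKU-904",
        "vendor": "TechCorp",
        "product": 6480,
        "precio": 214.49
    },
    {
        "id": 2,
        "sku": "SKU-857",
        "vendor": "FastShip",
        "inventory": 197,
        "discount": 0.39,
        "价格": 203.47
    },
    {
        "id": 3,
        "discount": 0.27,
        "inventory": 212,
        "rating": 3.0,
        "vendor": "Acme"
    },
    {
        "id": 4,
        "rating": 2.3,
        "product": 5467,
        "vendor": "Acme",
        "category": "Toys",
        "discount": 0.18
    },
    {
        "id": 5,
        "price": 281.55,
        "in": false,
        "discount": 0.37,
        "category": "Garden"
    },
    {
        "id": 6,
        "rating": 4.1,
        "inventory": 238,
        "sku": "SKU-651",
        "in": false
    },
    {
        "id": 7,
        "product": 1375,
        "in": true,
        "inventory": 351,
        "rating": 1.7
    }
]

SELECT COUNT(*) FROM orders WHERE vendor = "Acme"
2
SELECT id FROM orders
[1, 2, 3, 4, 5, 6, 7]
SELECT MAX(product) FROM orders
6480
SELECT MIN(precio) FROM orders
214.49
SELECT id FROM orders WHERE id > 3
[4, 5, 6, 7]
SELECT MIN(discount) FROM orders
0.18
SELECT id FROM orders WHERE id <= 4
[1, 2, 3, 4]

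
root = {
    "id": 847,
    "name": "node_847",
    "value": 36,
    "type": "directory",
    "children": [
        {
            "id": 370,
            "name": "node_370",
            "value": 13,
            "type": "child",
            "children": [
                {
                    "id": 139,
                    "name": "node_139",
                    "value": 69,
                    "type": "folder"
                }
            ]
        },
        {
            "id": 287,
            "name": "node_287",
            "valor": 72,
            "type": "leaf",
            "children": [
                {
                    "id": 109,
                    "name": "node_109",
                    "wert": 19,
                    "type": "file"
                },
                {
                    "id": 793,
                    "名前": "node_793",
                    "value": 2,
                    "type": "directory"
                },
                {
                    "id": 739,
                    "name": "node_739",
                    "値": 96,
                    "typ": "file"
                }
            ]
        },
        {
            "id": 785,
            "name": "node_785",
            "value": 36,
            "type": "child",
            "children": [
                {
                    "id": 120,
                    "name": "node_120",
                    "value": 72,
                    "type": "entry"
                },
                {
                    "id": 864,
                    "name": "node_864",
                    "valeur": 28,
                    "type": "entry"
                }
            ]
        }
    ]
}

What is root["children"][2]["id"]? 785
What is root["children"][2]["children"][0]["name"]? "node_120"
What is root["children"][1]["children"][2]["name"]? "node_739"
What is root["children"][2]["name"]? "node_785"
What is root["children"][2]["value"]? 36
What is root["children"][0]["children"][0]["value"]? 69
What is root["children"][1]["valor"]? 72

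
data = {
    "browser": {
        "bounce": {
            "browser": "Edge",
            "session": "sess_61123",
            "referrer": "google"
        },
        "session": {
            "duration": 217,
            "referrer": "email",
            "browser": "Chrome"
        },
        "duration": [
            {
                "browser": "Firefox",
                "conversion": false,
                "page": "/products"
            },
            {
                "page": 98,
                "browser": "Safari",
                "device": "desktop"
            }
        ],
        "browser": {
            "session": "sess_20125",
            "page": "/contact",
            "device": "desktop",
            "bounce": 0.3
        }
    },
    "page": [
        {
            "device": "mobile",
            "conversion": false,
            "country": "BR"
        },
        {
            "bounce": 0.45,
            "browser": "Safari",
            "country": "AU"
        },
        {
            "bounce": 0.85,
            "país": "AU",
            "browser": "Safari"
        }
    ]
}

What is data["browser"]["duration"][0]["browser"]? "Firefox"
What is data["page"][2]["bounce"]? 0.85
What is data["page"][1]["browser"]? "Safari"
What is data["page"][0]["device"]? "mobile"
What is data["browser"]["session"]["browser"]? "Chrome"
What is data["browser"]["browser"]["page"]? "/contact"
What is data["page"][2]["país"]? "AU"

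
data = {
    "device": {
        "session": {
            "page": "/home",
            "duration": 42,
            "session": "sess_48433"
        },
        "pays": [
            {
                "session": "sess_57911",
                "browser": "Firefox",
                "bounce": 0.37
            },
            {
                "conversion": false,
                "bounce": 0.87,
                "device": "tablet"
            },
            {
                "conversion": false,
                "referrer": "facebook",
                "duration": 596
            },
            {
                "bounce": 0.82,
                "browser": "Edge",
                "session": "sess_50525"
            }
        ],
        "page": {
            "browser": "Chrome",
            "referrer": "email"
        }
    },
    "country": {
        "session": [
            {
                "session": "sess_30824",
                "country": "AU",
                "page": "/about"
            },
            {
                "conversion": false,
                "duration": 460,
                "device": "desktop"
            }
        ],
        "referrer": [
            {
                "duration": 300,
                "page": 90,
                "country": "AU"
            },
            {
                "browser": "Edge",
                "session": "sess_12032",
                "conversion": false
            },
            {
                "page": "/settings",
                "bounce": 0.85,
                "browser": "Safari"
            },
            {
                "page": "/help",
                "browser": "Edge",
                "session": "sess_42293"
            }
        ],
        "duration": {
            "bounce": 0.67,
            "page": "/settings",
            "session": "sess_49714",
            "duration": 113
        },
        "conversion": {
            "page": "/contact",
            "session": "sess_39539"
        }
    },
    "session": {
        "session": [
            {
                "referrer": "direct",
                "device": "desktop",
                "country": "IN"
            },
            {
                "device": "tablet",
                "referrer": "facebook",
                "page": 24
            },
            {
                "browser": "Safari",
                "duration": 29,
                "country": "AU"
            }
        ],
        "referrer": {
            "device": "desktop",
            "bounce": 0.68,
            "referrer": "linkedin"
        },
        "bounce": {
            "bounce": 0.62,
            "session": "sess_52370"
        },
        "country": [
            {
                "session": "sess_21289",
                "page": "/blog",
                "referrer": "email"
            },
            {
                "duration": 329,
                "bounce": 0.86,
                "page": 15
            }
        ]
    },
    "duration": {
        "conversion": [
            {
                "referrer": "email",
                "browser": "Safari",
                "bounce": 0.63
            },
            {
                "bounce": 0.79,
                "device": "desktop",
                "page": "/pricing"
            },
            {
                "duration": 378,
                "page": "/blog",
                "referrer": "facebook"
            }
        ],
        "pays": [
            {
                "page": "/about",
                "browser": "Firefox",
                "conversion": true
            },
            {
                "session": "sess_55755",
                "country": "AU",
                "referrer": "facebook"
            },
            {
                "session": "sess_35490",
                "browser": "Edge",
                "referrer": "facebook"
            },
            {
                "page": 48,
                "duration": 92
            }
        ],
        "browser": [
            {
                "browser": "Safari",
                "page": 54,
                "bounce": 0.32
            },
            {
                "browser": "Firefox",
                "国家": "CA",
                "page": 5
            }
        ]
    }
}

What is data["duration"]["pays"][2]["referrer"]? "facebook"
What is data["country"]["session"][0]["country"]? "AU"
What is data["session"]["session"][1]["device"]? "tablet"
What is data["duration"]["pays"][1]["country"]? "AU"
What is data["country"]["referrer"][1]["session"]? "sess_12032"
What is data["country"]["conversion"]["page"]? "/contact"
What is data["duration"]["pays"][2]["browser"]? "Edge"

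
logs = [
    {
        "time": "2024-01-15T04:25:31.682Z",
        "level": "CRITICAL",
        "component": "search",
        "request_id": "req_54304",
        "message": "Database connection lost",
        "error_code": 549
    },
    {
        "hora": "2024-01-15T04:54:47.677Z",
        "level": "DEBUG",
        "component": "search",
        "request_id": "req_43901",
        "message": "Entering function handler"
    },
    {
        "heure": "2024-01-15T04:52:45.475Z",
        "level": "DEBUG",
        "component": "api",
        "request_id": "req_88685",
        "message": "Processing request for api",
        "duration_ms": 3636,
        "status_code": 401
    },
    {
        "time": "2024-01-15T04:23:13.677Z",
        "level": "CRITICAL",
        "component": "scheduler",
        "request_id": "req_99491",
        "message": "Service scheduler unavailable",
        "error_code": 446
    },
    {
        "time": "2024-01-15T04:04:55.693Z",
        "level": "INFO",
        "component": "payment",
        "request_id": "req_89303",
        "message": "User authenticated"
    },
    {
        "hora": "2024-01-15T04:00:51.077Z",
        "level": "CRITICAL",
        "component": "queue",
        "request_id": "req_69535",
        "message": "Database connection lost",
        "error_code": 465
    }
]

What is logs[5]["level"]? "CRITICAL"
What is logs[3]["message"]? "Service scheduler unavailable"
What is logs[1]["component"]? "search"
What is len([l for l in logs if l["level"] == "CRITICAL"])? 3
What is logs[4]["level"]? "INFO"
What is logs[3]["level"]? "CRITICAL"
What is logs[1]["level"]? "DEBUG"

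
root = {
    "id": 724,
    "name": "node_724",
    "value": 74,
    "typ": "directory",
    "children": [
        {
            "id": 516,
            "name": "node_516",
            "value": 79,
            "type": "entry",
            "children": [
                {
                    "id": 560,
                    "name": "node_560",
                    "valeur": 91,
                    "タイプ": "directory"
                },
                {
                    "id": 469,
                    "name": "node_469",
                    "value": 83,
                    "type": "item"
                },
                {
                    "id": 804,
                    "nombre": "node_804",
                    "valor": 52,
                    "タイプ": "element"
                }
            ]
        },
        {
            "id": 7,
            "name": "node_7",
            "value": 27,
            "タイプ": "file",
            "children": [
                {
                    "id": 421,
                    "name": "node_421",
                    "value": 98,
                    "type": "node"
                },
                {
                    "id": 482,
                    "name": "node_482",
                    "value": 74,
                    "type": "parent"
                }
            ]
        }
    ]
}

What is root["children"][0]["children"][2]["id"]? 804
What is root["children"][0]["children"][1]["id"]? 469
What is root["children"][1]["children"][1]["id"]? 482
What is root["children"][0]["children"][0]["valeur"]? 91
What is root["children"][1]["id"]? 7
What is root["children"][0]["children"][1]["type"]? "item"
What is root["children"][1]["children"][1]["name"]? "node_482"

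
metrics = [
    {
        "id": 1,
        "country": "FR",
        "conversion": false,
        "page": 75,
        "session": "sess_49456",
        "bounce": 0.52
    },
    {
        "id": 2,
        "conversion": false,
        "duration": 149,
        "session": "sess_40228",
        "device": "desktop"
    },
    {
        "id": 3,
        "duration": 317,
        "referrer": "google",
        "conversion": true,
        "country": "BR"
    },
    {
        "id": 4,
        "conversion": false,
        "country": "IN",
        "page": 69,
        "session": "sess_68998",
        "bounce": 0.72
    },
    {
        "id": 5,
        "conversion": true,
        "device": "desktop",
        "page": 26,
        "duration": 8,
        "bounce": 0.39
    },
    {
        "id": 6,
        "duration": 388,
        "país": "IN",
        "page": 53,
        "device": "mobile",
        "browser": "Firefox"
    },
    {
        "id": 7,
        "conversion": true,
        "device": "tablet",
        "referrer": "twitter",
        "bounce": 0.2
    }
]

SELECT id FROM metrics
[1, 2, 3, 4, 5, 6, 7]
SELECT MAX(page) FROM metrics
75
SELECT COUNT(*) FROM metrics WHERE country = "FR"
1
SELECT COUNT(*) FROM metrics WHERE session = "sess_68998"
1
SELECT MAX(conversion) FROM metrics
True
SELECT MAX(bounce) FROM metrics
0.72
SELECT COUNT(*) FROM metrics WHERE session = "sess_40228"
1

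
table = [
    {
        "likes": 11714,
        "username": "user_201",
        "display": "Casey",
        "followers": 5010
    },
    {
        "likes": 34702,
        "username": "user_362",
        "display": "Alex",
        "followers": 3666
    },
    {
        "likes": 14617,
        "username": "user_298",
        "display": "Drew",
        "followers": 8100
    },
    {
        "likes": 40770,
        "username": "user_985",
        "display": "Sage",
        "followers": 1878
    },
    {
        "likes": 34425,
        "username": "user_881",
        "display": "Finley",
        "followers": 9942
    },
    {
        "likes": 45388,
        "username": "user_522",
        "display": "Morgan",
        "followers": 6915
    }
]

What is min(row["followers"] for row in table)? 1878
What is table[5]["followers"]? 6915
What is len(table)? 6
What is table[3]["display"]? "Sage"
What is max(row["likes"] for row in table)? 45388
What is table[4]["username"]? "user_881"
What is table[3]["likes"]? 40770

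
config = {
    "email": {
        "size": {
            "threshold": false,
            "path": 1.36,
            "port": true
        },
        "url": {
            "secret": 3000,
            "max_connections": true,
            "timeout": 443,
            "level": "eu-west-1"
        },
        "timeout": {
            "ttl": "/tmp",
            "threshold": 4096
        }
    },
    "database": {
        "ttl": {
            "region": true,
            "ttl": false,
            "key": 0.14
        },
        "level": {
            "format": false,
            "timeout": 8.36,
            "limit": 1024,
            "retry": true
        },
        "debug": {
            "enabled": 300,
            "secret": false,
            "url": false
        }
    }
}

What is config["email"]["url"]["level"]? "eu-west-1"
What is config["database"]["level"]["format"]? False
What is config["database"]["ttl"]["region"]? True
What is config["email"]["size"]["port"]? True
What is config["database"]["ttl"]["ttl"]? False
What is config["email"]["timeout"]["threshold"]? 4096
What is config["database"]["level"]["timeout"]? 8.36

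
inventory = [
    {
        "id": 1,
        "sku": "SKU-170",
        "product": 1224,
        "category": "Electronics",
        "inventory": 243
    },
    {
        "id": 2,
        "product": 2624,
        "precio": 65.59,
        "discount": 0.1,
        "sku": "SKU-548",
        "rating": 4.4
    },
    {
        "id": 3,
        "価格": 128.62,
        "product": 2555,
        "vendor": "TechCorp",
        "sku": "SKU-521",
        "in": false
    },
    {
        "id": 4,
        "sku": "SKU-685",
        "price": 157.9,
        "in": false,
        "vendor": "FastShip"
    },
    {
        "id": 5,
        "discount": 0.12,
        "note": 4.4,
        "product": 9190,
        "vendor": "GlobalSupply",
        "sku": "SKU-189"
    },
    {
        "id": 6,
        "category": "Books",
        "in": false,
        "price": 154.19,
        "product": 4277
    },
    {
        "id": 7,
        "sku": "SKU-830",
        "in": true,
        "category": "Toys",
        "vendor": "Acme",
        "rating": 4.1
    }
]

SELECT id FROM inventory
[1, 2, 3, 4, 5, 6, 7]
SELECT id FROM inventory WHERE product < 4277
[1, 2, 3]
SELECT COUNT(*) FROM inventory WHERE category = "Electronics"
1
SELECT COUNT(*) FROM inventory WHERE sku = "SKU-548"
1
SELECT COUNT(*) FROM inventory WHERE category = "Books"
1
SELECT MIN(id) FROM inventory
1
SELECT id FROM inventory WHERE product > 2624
[5, 6]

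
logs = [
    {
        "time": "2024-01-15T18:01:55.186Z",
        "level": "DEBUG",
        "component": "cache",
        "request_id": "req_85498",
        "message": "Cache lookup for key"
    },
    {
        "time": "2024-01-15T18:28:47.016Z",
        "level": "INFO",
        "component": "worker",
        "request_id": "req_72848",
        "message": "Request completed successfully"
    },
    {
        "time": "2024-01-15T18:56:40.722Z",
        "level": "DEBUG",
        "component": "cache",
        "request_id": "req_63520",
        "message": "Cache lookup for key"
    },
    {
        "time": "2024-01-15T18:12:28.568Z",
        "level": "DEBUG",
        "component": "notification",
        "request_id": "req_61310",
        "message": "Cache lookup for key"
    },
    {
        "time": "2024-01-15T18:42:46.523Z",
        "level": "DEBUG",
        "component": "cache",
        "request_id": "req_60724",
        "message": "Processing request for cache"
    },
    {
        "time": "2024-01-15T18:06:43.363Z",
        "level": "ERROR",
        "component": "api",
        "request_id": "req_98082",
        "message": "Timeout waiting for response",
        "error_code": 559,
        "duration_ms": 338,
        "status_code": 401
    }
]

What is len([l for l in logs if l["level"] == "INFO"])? 1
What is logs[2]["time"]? "2024-01-15T18:56:40.722Z"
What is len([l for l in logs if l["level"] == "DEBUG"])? 4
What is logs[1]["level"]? "INFO"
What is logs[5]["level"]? "ERROR"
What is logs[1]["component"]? "worker"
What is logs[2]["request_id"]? "req_63520"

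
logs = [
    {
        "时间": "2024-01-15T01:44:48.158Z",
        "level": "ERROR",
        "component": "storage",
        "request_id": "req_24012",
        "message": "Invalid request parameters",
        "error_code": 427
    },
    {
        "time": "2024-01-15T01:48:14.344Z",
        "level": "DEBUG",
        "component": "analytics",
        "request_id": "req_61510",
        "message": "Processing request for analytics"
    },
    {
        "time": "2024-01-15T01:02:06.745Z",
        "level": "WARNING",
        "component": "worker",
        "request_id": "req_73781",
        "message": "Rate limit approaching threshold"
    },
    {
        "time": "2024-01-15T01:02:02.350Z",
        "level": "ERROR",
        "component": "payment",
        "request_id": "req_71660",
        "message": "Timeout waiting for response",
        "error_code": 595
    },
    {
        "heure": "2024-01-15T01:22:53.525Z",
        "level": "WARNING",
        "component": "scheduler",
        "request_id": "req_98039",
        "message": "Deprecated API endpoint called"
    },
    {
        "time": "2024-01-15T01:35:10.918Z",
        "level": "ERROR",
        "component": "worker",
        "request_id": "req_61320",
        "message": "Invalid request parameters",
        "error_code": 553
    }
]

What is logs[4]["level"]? "WARNING"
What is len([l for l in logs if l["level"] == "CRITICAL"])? 0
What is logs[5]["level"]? "ERROR"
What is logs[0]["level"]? "ERROR"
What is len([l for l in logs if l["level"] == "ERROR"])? 3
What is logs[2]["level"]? "WARNING"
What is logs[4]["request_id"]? "req_98039"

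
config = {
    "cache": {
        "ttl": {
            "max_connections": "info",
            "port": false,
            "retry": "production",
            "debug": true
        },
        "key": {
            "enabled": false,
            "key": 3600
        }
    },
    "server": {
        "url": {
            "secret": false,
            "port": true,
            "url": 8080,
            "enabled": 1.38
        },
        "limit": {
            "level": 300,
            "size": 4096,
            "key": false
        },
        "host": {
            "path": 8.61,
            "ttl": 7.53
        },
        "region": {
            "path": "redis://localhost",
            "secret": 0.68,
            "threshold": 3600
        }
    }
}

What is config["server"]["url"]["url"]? 8080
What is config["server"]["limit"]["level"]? 300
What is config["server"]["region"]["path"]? "redis://localhost"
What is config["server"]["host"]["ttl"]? 7.53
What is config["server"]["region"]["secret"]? 0.68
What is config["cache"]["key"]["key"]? 3600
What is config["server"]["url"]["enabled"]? 1.38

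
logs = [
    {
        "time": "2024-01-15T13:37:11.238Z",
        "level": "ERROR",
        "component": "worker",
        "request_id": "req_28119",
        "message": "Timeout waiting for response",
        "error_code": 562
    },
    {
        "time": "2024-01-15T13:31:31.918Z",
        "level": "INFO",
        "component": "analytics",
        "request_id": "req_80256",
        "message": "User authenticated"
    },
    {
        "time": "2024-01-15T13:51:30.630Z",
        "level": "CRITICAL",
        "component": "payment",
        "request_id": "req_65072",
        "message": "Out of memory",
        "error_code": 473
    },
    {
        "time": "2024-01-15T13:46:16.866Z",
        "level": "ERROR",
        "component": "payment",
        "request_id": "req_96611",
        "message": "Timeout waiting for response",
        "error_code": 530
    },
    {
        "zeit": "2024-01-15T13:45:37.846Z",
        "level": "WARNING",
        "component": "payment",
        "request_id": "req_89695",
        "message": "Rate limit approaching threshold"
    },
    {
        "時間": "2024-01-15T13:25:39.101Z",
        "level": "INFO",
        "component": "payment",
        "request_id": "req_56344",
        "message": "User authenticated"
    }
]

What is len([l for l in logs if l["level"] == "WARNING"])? 1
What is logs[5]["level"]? "INFO"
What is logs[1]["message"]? "User authenticated"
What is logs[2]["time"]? "2024-01-15T13:51:30.630Z"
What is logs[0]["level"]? "ERROR"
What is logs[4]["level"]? "WARNING"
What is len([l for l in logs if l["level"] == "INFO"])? 2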